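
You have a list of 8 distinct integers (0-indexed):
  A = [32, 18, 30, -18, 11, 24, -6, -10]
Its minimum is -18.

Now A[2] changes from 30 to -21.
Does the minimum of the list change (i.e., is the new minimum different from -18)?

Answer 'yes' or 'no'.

Old min = -18
Change: A[2] 30 -> -21
Changed element was NOT the min; min changes only if -21 < -18.
New min = -21; changed? yes

Answer: yes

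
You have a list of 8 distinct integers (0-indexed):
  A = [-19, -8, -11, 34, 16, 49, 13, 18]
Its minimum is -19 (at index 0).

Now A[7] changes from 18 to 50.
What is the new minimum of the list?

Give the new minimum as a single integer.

Old min = -19 (at index 0)
Change: A[7] 18 -> 50
Changed element was NOT the old min.
  New min = min(old_min, new_val) = min(-19, 50) = -19

Answer: -19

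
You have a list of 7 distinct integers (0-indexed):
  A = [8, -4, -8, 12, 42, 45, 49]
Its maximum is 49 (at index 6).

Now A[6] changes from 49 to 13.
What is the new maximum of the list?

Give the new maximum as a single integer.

Old max = 49 (at index 6)
Change: A[6] 49 -> 13
Changed element WAS the max -> may need rescan.
  Max of remaining elements: 45
  New max = max(13, 45) = 45

Answer: 45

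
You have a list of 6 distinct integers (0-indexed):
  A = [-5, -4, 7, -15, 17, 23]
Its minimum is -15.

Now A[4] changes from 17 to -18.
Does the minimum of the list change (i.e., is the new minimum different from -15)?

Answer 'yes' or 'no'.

Answer: yes

Derivation:
Old min = -15
Change: A[4] 17 -> -18
Changed element was NOT the min; min changes only if -18 < -15.
New min = -18; changed? yes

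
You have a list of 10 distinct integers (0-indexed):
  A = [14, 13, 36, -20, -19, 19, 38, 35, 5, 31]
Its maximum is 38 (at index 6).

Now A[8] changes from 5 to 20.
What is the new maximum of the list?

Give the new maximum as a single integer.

Old max = 38 (at index 6)
Change: A[8] 5 -> 20
Changed element was NOT the old max.
  New max = max(old_max, new_val) = max(38, 20) = 38

Answer: 38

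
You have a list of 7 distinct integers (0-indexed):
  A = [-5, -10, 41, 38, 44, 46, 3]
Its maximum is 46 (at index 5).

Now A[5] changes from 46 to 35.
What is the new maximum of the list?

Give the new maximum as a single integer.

Answer: 44

Derivation:
Old max = 46 (at index 5)
Change: A[5] 46 -> 35
Changed element WAS the max -> may need rescan.
  Max of remaining elements: 44
  New max = max(35, 44) = 44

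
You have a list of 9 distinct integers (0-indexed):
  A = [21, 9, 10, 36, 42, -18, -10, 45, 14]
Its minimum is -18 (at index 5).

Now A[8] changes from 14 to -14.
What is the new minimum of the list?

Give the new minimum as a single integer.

Answer: -18

Derivation:
Old min = -18 (at index 5)
Change: A[8] 14 -> -14
Changed element was NOT the old min.
  New min = min(old_min, new_val) = min(-18, -14) = -18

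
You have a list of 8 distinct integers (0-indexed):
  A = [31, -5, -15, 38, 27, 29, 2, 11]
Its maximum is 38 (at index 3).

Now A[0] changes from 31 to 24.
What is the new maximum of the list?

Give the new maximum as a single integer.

Old max = 38 (at index 3)
Change: A[0] 31 -> 24
Changed element was NOT the old max.
  New max = max(old_max, new_val) = max(38, 24) = 38

Answer: 38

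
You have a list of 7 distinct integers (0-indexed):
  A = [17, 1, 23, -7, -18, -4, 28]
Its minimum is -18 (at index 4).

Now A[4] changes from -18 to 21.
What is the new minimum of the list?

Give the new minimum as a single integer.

Old min = -18 (at index 4)
Change: A[4] -18 -> 21
Changed element WAS the min. Need to check: is 21 still <= all others?
  Min of remaining elements: -7
  New min = min(21, -7) = -7

Answer: -7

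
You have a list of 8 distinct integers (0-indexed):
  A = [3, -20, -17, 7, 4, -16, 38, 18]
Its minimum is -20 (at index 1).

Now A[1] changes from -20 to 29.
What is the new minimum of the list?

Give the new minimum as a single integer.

Old min = -20 (at index 1)
Change: A[1] -20 -> 29
Changed element WAS the min. Need to check: is 29 still <= all others?
  Min of remaining elements: -17
  New min = min(29, -17) = -17

Answer: -17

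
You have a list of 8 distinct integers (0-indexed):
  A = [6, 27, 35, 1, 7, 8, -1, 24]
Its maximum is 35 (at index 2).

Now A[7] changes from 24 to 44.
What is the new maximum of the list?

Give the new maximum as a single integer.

Old max = 35 (at index 2)
Change: A[7] 24 -> 44
Changed element was NOT the old max.
  New max = max(old_max, new_val) = max(35, 44) = 44

Answer: 44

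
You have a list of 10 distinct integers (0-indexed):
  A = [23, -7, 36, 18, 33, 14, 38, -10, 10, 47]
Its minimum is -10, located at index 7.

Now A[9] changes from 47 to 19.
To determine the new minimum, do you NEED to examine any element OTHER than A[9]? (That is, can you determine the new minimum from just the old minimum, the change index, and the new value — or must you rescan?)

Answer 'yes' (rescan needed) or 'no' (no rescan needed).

Answer: no

Derivation:
Old min = -10 at index 7
Change at index 9: 47 -> 19
Index 9 was NOT the min. New min = min(-10, 19). No rescan of other elements needed.
Needs rescan: no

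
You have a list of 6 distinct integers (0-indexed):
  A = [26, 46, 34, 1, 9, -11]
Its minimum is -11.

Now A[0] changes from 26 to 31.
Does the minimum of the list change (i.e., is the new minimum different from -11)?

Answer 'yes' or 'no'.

Old min = -11
Change: A[0] 26 -> 31
Changed element was NOT the min; min changes only if 31 < -11.
New min = -11; changed? no

Answer: no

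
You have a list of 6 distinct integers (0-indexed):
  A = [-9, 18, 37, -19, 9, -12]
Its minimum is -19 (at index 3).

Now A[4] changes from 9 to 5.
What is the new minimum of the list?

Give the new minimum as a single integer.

Old min = -19 (at index 3)
Change: A[4] 9 -> 5
Changed element was NOT the old min.
  New min = min(old_min, new_val) = min(-19, 5) = -19

Answer: -19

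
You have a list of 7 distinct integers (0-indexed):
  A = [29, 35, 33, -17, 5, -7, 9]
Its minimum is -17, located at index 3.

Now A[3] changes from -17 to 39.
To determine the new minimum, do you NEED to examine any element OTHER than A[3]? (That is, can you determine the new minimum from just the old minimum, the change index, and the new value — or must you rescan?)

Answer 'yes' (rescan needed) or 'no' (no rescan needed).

Old min = -17 at index 3
Change at index 3: -17 -> 39
Index 3 WAS the min and new value 39 > old min -17. Must rescan other elements to find the new min.
Needs rescan: yes

Answer: yes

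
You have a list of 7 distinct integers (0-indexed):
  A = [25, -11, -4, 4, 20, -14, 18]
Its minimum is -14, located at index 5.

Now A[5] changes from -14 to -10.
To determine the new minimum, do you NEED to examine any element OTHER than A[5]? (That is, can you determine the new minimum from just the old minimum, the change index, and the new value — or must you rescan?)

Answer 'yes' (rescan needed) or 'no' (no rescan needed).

Answer: yes

Derivation:
Old min = -14 at index 5
Change at index 5: -14 -> -10
Index 5 WAS the min and new value -10 > old min -14. Must rescan other elements to find the new min.
Needs rescan: yes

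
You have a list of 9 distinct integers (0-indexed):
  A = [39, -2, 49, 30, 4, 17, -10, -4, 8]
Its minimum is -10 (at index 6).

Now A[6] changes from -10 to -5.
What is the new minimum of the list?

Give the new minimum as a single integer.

Old min = -10 (at index 6)
Change: A[6] -10 -> -5
Changed element WAS the min. Need to check: is -5 still <= all others?
  Min of remaining elements: -4
  New min = min(-5, -4) = -5

Answer: -5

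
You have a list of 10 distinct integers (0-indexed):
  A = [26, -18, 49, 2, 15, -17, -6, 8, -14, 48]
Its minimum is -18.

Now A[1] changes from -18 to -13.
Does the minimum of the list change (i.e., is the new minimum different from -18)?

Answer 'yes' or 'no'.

Old min = -18
Change: A[1] -18 -> -13
Changed element was the min; new min must be rechecked.
New min = -17; changed? yes

Answer: yes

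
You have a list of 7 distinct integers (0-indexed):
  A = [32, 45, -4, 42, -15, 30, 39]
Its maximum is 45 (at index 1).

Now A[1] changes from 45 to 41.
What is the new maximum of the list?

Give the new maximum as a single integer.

Answer: 42

Derivation:
Old max = 45 (at index 1)
Change: A[1] 45 -> 41
Changed element WAS the max -> may need rescan.
  Max of remaining elements: 42
  New max = max(41, 42) = 42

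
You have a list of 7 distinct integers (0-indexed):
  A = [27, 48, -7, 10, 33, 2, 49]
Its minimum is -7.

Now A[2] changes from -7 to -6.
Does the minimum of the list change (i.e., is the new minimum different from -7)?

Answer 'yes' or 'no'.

Answer: yes

Derivation:
Old min = -7
Change: A[2] -7 -> -6
Changed element was the min; new min must be rechecked.
New min = -6; changed? yes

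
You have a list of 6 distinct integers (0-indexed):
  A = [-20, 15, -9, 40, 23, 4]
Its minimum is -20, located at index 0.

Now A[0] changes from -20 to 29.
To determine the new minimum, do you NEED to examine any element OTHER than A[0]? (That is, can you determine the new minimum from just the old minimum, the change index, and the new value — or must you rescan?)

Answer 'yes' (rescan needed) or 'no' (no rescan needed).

Answer: yes

Derivation:
Old min = -20 at index 0
Change at index 0: -20 -> 29
Index 0 WAS the min and new value 29 > old min -20. Must rescan other elements to find the new min.
Needs rescan: yes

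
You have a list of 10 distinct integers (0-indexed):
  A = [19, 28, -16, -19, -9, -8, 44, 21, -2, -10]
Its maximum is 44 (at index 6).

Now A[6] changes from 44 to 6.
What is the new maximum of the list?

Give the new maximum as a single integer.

Answer: 28

Derivation:
Old max = 44 (at index 6)
Change: A[6] 44 -> 6
Changed element WAS the max -> may need rescan.
  Max of remaining elements: 28
  New max = max(6, 28) = 28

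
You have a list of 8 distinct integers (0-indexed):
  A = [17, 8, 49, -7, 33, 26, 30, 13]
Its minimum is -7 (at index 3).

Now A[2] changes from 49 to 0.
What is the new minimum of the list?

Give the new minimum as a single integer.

Answer: -7

Derivation:
Old min = -7 (at index 3)
Change: A[2] 49 -> 0
Changed element was NOT the old min.
  New min = min(old_min, new_val) = min(-7, 0) = -7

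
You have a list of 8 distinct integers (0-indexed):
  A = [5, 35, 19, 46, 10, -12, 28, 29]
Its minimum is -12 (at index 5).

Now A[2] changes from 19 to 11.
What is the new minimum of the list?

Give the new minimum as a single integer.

Answer: -12

Derivation:
Old min = -12 (at index 5)
Change: A[2] 19 -> 11
Changed element was NOT the old min.
  New min = min(old_min, new_val) = min(-12, 11) = -12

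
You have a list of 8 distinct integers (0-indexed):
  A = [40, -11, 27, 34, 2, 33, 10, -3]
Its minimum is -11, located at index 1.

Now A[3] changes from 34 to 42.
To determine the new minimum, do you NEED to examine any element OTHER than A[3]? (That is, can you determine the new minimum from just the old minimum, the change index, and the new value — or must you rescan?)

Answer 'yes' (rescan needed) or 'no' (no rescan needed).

Old min = -11 at index 1
Change at index 3: 34 -> 42
Index 3 was NOT the min. New min = min(-11, 42). No rescan of other elements needed.
Needs rescan: no

Answer: no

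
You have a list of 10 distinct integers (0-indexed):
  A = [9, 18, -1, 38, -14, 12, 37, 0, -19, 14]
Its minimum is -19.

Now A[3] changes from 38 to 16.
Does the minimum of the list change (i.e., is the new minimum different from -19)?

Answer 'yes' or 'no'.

Answer: no

Derivation:
Old min = -19
Change: A[3] 38 -> 16
Changed element was NOT the min; min changes only if 16 < -19.
New min = -19; changed? no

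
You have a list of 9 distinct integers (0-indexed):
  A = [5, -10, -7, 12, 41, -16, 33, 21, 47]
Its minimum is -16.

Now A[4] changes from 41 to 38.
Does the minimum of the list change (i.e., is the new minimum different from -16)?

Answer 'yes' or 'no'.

Old min = -16
Change: A[4] 41 -> 38
Changed element was NOT the min; min changes only if 38 < -16.
New min = -16; changed? no

Answer: no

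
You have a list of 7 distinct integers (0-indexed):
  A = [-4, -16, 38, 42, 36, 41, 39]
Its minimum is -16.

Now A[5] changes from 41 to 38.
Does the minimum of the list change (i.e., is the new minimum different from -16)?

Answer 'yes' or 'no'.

Old min = -16
Change: A[5] 41 -> 38
Changed element was NOT the min; min changes only if 38 < -16.
New min = -16; changed? no

Answer: no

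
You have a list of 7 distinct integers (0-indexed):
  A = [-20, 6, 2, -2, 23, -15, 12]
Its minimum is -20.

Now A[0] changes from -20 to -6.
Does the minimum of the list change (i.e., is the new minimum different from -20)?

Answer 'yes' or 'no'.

Old min = -20
Change: A[0] -20 -> -6
Changed element was the min; new min must be rechecked.
New min = -15; changed? yes

Answer: yes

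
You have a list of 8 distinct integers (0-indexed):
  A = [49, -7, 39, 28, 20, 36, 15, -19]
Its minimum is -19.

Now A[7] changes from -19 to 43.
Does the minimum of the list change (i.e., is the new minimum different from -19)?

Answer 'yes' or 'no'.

Answer: yes

Derivation:
Old min = -19
Change: A[7] -19 -> 43
Changed element was the min; new min must be rechecked.
New min = -7; changed? yes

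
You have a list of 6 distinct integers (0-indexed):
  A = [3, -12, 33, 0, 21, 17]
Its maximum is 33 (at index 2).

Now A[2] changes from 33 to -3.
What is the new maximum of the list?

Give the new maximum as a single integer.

Old max = 33 (at index 2)
Change: A[2] 33 -> -3
Changed element WAS the max -> may need rescan.
  Max of remaining elements: 21
  New max = max(-3, 21) = 21

Answer: 21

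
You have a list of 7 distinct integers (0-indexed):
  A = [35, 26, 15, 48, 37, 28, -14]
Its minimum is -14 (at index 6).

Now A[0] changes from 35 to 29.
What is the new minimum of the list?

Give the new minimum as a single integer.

Old min = -14 (at index 6)
Change: A[0] 35 -> 29
Changed element was NOT the old min.
  New min = min(old_min, new_val) = min(-14, 29) = -14

Answer: -14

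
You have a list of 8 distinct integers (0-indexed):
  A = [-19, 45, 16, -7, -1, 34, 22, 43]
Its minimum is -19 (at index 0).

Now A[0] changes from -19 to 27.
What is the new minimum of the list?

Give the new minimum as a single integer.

Answer: -7

Derivation:
Old min = -19 (at index 0)
Change: A[0] -19 -> 27
Changed element WAS the min. Need to check: is 27 still <= all others?
  Min of remaining elements: -7
  New min = min(27, -7) = -7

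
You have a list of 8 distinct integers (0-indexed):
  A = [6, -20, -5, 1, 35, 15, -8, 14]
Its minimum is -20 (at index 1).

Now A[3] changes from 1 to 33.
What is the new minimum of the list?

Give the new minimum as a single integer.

Answer: -20

Derivation:
Old min = -20 (at index 1)
Change: A[3] 1 -> 33
Changed element was NOT the old min.
  New min = min(old_min, new_val) = min(-20, 33) = -20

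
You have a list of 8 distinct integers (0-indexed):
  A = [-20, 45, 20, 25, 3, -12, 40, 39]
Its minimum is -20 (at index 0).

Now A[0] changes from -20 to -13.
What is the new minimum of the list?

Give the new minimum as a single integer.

Old min = -20 (at index 0)
Change: A[0] -20 -> -13
Changed element WAS the min. Need to check: is -13 still <= all others?
  Min of remaining elements: -12
  New min = min(-13, -12) = -13

Answer: -13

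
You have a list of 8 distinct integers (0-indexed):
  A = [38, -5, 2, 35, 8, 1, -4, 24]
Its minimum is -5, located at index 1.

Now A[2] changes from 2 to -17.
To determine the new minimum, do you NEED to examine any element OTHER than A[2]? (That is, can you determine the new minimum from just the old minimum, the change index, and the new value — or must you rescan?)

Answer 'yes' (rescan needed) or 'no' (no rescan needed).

Answer: no

Derivation:
Old min = -5 at index 1
Change at index 2: 2 -> -17
Index 2 was NOT the min. New min = min(-5, -17). No rescan of other elements needed.
Needs rescan: no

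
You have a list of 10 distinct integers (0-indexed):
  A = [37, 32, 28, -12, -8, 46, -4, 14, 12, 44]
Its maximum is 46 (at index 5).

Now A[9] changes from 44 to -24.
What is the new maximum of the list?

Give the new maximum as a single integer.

Answer: 46

Derivation:
Old max = 46 (at index 5)
Change: A[9] 44 -> -24
Changed element was NOT the old max.
  New max = max(old_max, new_val) = max(46, -24) = 46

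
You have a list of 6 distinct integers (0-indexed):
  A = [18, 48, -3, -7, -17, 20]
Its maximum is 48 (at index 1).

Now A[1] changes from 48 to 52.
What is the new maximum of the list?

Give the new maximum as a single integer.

Old max = 48 (at index 1)
Change: A[1] 48 -> 52
Changed element WAS the max -> may need rescan.
  Max of remaining elements: 20
  New max = max(52, 20) = 52

Answer: 52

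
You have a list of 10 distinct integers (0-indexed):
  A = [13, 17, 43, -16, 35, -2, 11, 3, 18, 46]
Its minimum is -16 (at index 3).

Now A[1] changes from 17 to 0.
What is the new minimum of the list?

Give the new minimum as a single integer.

Answer: -16

Derivation:
Old min = -16 (at index 3)
Change: A[1] 17 -> 0
Changed element was NOT the old min.
  New min = min(old_min, new_val) = min(-16, 0) = -16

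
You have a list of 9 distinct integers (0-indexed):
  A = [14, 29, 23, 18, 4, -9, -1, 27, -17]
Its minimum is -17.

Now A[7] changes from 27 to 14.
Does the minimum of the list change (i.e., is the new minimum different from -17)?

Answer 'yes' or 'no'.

Answer: no

Derivation:
Old min = -17
Change: A[7] 27 -> 14
Changed element was NOT the min; min changes only if 14 < -17.
New min = -17; changed? no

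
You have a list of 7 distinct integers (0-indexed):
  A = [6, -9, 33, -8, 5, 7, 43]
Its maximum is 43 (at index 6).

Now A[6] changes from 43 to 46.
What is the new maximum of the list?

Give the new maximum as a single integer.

Answer: 46

Derivation:
Old max = 43 (at index 6)
Change: A[6] 43 -> 46
Changed element WAS the max -> may need rescan.
  Max of remaining elements: 33
  New max = max(46, 33) = 46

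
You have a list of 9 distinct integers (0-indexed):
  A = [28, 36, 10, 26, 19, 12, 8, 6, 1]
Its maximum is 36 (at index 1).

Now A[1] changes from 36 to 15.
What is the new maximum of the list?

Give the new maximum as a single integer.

Old max = 36 (at index 1)
Change: A[1] 36 -> 15
Changed element WAS the max -> may need rescan.
  Max of remaining elements: 28
  New max = max(15, 28) = 28

Answer: 28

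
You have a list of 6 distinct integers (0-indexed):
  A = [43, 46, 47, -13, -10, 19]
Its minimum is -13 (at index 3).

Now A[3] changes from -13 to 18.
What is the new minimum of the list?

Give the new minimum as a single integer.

Answer: -10

Derivation:
Old min = -13 (at index 3)
Change: A[3] -13 -> 18
Changed element WAS the min. Need to check: is 18 still <= all others?
  Min of remaining elements: -10
  New min = min(18, -10) = -10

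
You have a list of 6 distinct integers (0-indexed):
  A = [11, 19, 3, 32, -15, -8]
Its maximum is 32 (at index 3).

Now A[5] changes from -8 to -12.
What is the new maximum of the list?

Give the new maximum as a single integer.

Old max = 32 (at index 3)
Change: A[5] -8 -> -12
Changed element was NOT the old max.
  New max = max(old_max, new_val) = max(32, -12) = 32

Answer: 32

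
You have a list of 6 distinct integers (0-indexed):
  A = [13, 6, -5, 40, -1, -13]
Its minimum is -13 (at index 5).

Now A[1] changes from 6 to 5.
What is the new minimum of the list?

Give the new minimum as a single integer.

Answer: -13

Derivation:
Old min = -13 (at index 5)
Change: A[1] 6 -> 5
Changed element was NOT the old min.
  New min = min(old_min, new_val) = min(-13, 5) = -13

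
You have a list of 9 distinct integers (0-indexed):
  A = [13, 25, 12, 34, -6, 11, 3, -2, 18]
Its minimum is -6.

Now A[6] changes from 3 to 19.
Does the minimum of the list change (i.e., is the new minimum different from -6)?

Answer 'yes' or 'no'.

Old min = -6
Change: A[6] 3 -> 19
Changed element was NOT the min; min changes only if 19 < -6.
New min = -6; changed? no

Answer: no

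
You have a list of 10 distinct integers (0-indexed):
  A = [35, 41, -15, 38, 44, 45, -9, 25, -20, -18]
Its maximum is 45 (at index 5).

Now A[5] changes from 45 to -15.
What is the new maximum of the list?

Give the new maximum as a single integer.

Answer: 44

Derivation:
Old max = 45 (at index 5)
Change: A[5] 45 -> -15
Changed element WAS the max -> may need rescan.
  Max of remaining elements: 44
  New max = max(-15, 44) = 44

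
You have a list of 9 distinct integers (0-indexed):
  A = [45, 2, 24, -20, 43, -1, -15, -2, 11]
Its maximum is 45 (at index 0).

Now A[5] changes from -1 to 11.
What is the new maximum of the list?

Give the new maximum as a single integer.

Answer: 45

Derivation:
Old max = 45 (at index 0)
Change: A[5] -1 -> 11
Changed element was NOT the old max.
  New max = max(old_max, new_val) = max(45, 11) = 45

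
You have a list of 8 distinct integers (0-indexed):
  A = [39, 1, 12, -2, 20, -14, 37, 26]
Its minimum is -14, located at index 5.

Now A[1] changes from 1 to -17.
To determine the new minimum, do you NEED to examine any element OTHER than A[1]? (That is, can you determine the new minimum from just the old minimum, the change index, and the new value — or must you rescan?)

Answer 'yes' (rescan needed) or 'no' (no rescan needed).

Answer: no

Derivation:
Old min = -14 at index 5
Change at index 1: 1 -> -17
Index 1 was NOT the min. New min = min(-14, -17). No rescan of other elements needed.
Needs rescan: no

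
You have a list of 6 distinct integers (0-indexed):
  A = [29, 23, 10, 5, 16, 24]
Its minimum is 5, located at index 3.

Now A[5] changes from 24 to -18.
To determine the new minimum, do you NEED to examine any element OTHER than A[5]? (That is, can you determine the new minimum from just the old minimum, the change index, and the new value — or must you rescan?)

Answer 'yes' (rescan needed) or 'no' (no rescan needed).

Answer: no

Derivation:
Old min = 5 at index 3
Change at index 5: 24 -> -18
Index 5 was NOT the min. New min = min(5, -18). No rescan of other elements needed.
Needs rescan: no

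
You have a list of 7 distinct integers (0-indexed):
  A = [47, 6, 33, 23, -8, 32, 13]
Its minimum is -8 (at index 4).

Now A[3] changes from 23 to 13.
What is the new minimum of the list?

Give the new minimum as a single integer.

Old min = -8 (at index 4)
Change: A[3] 23 -> 13
Changed element was NOT the old min.
  New min = min(old_min, new_val) = min(-8, 13) = -8

Answer: -8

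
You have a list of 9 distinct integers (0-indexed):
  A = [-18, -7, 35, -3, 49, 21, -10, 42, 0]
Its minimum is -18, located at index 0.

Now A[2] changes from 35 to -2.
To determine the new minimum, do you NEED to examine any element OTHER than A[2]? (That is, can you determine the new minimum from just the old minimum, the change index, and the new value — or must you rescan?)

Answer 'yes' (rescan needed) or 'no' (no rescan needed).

Old min = -18 at index 0
Change at index 2: 35 -> -2
Index 2 was NOT the min. New min = min(-18, -2). No rescan of other elements needed.
Needs rescan: no

Answer: no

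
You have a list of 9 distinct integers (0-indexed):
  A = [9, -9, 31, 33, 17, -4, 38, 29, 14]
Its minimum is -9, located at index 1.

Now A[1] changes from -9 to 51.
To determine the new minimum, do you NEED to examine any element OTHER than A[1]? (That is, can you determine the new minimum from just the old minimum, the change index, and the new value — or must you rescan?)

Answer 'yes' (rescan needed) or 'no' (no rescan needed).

Answer: yes

Derivation:
Old min = -9 at index 1
Change at index 1: -9 -> 51
Index 1 WAS the min and new value 51 > old min -9. Must rescan other elements to find the new min.
Needs rescan: yes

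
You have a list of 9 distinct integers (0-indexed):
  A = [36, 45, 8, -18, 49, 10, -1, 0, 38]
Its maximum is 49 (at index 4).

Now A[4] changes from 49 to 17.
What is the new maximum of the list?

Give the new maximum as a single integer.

Old max = 49 (at index 4)
Change: A[4] 49 -> 17
Changed element WAS the max -> may need rescan.
  Max of remaining elements: 45
  New max = max(17, 45) = 45

Answer: 45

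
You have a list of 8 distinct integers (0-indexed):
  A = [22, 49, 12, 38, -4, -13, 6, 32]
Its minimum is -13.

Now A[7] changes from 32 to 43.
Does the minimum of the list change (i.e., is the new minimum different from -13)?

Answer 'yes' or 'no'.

Answer: no

Derivation:
Old min = -13
Change: A[7] 32 -> 43
Changed element was NOT the min; min changes only if 43 < -13.
New min = -13; changed? no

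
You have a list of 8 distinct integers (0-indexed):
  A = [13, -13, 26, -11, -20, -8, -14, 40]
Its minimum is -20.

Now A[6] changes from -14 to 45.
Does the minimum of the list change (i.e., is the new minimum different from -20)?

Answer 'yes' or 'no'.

Answer: no

Derivation:
Old min = -20
Change: A[6] -14 -> 45
Changed element was NOT the min; min changes only if 45 < -20.
New min = -20; changed? no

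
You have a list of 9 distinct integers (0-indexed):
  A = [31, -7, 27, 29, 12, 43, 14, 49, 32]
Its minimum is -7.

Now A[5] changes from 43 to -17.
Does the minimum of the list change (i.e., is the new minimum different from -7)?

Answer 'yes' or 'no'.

Answer: yes

Derivation:
Old min = -7
Change: A[5] 43 -> -17
Changed element was NOT the min; min changes only if -17 < -7.
New min = -17; changed? yes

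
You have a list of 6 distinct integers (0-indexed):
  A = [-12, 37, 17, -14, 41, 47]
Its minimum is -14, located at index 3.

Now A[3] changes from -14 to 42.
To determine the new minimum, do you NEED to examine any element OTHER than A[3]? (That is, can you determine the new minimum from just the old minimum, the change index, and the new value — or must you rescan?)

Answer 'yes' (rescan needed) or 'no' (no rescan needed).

Answer: yes

Derivation:
Old min = -14 at index 3
Change at index 3: -14 -> 42
Index 3 WAS the min and new value 42 > old min -14. Must rescan other elements to find the new min.
Needs rescan: yes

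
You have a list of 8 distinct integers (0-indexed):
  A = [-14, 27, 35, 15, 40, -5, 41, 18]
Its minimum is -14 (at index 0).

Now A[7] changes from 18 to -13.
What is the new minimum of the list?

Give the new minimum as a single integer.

Answer: -14

Derivation:
Old min = -14 (at index 0)
Change: A[7] 18 -> -13
Changed element was NOT the old min.
  New min = min(old_min, new_val) = min(-14, -13) = -14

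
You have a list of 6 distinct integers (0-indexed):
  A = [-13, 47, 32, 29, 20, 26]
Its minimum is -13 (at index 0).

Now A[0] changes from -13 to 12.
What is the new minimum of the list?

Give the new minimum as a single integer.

Old min = -13 (at index 0)
Change: A[0] -13 -> 12
Changed element WAS the min. Need to check: is 12 still <= all others?
  Min of remaining elements: 20
  New min = min(12, 20) = 12

Answer: 12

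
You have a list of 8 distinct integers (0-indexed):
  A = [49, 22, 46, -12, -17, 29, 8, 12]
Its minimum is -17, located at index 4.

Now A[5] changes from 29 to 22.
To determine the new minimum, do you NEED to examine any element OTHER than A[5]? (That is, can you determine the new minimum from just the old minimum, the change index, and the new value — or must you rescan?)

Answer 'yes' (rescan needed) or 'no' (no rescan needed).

Answer: no

Derivation:
Old min = -17 at index 4
Change at index 5: 29 -> 22
Index 5 was NOT the min. New min = min(-17, 22). No rescan of other elements needed.
Needs rescan: no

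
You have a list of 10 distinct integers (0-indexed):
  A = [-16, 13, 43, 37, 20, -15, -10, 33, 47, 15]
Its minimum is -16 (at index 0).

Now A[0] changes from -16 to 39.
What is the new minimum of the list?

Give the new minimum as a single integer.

Answer: -15

Derivation:
Old min = -16 (at index 0)
Change: A[0] -16 -> 39
Changed element WAS the min. Need to check: is 39 still <= all others?
  Min of remaining elements: -15
  New min = min(39, -15) = -15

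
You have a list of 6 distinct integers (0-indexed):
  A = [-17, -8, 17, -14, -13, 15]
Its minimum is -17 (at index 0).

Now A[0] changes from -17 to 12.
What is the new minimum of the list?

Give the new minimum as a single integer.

Old min = -17 (at index 0)
Change: A[0] -17 -> 12
Changed element WAS the min. Need to check: is 12 still <= all others?
  Min of remaining elements: -14
  New min = min(12, -14) = -14

Answer: -14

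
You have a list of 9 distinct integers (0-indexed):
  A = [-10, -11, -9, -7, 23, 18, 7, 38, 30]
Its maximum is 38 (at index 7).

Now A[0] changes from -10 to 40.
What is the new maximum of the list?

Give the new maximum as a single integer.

Answer: 40

Derivation:
Old max = 38 (at index 7)
Change: A[0] -10 -> 40
Changed element was NOT the old max.
  New max = max(old_max, new_val) = max(38, 40) = 40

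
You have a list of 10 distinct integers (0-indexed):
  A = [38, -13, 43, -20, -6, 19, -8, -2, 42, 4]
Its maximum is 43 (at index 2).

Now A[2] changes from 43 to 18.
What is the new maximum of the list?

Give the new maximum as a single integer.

Old max = 43 (at index 2)
Change: A[2] 43 -> 18
Changed element WAS the max -> may need rescan.
  Max of remaining elements: 42
  New max = max(18, 42) = 42

Answer: 42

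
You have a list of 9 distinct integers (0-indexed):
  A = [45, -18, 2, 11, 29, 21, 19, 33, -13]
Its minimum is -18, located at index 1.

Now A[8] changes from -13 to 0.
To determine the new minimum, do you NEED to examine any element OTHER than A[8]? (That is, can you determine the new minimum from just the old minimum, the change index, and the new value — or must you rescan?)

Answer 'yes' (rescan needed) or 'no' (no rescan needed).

Old min = -18 at index 1
Change at index 8: -13 -> 0
Index 8 was NOT the min. New min = min(-18, 0). No rescan of other elements needed.
Needs rescan: no

Answer: no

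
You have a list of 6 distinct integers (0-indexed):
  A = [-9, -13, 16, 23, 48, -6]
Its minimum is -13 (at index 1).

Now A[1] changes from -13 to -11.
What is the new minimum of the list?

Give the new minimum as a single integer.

Answer: -11

Derivation:
Old min = -13 (at index 1)
Change: A[1] -13 -> -11
Changed element WAS the min. Need to check: is -11 still <= all others?
  Min of remaining elements: -9
  New min = min(-11, -9) = -11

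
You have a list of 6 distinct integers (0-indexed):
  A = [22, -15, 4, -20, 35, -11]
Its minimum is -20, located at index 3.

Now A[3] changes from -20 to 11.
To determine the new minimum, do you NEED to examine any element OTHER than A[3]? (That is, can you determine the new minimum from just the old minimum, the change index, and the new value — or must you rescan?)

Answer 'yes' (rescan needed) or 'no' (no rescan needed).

Old min = -20 at index 3
Change at index 3: -20 -> 11
Index 3 WAS the min and new value 11 > old min -20. Must rescan other elements to find the new min.
Needs rescan: yes

Answer: yes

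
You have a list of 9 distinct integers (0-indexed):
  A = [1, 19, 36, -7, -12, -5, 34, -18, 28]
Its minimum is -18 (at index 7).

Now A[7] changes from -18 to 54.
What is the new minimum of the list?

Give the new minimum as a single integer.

Answer: -12

Derivation:
Old min = -18 (at index 7)
Change: A[7] -18 -> 54
Changed element WAS the min. Need to check: is 54 still <= all others?
  Min of remaining elements: -12
  New min = min(54, -12) = -12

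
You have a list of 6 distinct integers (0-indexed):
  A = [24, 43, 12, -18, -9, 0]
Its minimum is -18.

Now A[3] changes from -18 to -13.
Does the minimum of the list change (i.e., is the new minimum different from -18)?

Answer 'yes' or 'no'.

Old min = -18
Change: A[3] -18 -> -13
Changed element was the min; new min must be rechecked.
New min = -13; changed? yes

Answer: yes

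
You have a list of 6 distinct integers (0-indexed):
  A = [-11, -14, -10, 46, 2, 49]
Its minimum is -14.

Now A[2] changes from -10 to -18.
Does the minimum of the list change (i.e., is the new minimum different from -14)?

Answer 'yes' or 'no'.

Old min = -14
Change: A[2] -10 -> -18
Changed element was NOT the min; min changes only if -18 < -14.
New min = -18; changed? yes

Answer: yes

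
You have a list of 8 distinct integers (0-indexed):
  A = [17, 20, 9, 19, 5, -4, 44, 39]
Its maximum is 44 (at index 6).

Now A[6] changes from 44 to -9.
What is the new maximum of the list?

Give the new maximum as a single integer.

Old max = 44 (at index 6)
Change: A[6] 44 -> -9
Changed element WAS the max -> may need rescan.
  Max of remaining elements: 39
  New max = max(-9, 39) = 39

Answer: 39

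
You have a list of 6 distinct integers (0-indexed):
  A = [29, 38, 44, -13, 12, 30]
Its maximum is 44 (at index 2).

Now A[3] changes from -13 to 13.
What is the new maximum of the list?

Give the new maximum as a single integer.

Old max = 44 (at index 2)
Change: A[3] -13 -> 13
Changed element was NOT the old max.
  New max = max(old_max, new_val) = max(44, 13) = 44

Answer: 44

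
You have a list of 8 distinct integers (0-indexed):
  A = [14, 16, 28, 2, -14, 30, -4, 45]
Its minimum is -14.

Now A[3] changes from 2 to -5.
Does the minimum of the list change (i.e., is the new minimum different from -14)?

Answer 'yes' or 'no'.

Old min = -14
Change: A[3] 2 -> -5
Changed element was NOT the min; min changes only if -5 < -14.
New min = -14; changed? no

Answer: no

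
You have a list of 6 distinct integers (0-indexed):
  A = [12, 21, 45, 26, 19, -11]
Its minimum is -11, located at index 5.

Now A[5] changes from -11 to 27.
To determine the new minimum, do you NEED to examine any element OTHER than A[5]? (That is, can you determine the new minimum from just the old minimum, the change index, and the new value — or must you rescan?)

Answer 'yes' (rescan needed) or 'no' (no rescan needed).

Old min = -11 at index 5
Change at index 5: -11 -> 27
Index 5 WAS the min and new value 27 > old min -11. Must rescan other elements to find the new min.
Needs rescan: yes

Answer: yes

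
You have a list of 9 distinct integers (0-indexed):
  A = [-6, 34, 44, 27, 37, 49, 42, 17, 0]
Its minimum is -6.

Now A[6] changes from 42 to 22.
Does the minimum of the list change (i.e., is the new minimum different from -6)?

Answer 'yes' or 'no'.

Answer: no

Derivation:
Old min = -6
Change: A[6] 42 -> 22
Changed element was NOT the min; min changes only if 22 < -6.
New min = -6; changed? no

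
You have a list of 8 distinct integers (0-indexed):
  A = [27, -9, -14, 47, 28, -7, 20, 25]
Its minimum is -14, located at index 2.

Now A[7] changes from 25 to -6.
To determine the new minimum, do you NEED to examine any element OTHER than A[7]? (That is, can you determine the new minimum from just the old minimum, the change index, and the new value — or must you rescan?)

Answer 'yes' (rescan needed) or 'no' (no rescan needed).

Answer: no

Derivation:
Old min = -14 at index 2
Change at index 7: 25 -> -6
Index 7 was NOT the min. New min = min(-14, -6). No rescan of other elements needed.
Needs rescan: no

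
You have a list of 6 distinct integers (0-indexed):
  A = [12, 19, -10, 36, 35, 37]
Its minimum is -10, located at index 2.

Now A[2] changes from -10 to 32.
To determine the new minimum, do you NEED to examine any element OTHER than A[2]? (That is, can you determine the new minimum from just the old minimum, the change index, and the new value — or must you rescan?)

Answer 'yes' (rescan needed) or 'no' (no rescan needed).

Old min = -10 at index 2
Change at index 2: -10 -> 32
Index 2 WAS the min and new value 32 > old min -10. Must rescan other elements to find the new min.
Needs rescan: yes

Answer: yes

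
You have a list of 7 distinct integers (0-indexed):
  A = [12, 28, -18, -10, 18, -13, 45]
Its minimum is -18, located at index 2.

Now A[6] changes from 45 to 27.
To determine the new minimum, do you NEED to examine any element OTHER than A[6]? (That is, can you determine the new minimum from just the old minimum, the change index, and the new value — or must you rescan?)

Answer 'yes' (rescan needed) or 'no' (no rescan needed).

Old min = -18 at index 2
Change at index 6: 45 -> 27
Index 6 was NOT the min. New min = min(-18, 27). No rescan of other elements needed.
Needs rescan: no

Answer: no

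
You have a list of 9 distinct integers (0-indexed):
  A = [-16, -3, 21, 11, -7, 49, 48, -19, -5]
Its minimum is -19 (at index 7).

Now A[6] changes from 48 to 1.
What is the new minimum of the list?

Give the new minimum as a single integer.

Answer: -19

Derivation:
Old min = -19 (at index 7)
Change: A[6] 48 -> 1
Changed element was NOT the old min.
  New min = min(old_min, new_val) = min(-19, 1) = -19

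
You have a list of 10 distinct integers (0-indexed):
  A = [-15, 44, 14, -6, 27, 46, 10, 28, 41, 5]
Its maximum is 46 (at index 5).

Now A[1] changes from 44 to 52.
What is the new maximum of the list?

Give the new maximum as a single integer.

Old max = 46 (at index 5)
Change: A[1] 44 -> 52
Changed element was NOT the old max.
  New max = max(old_max, new_val) = max(46, 52) = 52

Answer: 52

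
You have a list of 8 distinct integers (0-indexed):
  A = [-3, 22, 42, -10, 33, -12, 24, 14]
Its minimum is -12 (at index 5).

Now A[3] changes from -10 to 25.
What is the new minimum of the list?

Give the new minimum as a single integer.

Old min = -12 (at index 5)
Change: A[3] -10 -> 25
Changed element was NOT the old min.
  New min = min(old_min, new_val) = min(-12, 25) = -12

Answer: -12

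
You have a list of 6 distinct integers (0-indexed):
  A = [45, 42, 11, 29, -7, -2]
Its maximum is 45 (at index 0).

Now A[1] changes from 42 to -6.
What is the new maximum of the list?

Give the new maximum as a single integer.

Old max = 45 (at index 0)
Change: A[1] 42 -> -6
Changed element was NOT the old max.
  New max = max(old_max, new_val) = max(45, -6) = 45

Answer: 45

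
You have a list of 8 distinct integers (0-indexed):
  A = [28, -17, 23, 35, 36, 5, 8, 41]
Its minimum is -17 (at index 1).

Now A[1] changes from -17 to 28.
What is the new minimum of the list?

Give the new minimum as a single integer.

Answer: 5

Derivation:
Old min = -17 (at index 1)
Change: A[1] -17 -> 28
Changed element WAS the min. Need to check: is 28 still <= all others?
  Min of remaining elements: 5
  New min = min(28, 5) = 5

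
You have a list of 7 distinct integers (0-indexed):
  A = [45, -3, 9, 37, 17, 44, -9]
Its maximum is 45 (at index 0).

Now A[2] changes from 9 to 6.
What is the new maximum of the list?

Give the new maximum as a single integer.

Answer: 45

Derivation:
Old max = 45 (at index 0)
Change: A[2] 9 -> 6
Changed element was NOT the old max.
  New max = max(old_max, new_val) = max(45, 6) = 45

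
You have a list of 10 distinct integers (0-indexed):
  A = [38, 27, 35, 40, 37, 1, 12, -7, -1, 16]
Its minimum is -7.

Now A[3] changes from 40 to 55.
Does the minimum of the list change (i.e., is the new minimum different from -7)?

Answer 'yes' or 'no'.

Answer: no

Derivation:
Old min = -7
Change: A[3] 40 -> 55
Changed element was NOT the min; min changes only if 55 < -7.
New min = -7; changed? no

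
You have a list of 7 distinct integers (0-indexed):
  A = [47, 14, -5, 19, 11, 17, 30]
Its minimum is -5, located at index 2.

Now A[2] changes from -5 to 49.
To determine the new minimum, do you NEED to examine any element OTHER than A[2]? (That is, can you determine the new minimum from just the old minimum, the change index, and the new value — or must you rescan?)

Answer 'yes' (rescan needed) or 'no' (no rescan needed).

Old min = -5 at index 2
Change at index 2: -5 -> 49
Index 2 WAS the min and new value 49 > old min -5. Must rescan other elements to find the new min.
Needs rescan: yes

Answer: yes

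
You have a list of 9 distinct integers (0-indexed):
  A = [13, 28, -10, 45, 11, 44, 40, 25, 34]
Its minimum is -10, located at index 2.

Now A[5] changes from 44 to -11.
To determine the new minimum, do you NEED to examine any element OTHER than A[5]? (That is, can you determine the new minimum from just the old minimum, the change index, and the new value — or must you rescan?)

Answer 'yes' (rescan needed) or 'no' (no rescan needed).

Old min = -10 at index 2
Change at index 5: 44 -> -11
Index 5 was NOT the min. New min = min(-10, -11). No rescan of other elements needed.
Needs rescan: no

Answer: no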